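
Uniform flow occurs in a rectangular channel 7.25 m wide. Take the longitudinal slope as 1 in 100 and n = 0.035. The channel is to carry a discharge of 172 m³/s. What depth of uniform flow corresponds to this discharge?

Manning's equation rearranged: A R^(2/3) = nQ / (1·√S) = 0.035 × 172 / (√0.01) = 60.2.
Try y = 3.56 m: A R^(2/3) = 38.14 — low.
Try y = 6.37 m: A R^(2/3) = 80.71 — high.
Try y = 5.05 m: A R^(2/3) = 60.24 — close enough.

y_n = 5.05 m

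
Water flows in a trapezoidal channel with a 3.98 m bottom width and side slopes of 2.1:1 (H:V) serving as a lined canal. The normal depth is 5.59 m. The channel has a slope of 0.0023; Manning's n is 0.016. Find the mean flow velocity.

V = 6.14 m/s

With bottom width b = 3.98 m and side slope z = 2.1: A = (b + zy)y = (3.98 + 2.1×5.59)×5.59 = 87.87 m²; P = b + 2y√(1+z²) = 3.98 + 2×5.59×2.326 = 29.98 m.
Hydraulic radius R = A/P = 87.87/29.98 = 2.931 m.
From Manning's equation, V = (1/n) R^(2/3) S^(1/2) = (1/0.016) × 2.931^(2/3) × 0.0023^(1/2) = 6.14 m/s.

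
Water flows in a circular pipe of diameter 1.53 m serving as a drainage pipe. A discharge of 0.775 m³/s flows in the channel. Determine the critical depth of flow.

At critical depth, Q² T / (g A³) = 1, i.e. A³/T = Q²/g = 0.775²/9.81 = 0.06123.
At y = 0.375 m: A³/T = 0.03244 — low.
At y = 0.48 m: A³/T = 0.08466 — high.
At y = 0.441 m: A³/T = 0.06096 — ≈ 0.06123.

y_c = 0.441 m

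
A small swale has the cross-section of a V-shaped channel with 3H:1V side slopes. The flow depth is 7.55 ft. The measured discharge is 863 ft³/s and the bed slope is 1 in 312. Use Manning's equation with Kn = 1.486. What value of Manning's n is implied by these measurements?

n = 0.039

For a triangular section with side slope z = 3: A = zy² = 3×7.55² = 171 ft²; P = 2y√(1+z²) = 2×7.55×3.162 = 47.75 ft.
Hydraulic radius R = A/P = 171/47.75 = 3.581 ft.
Rearranging Manning's equation: n = (1.486/Q) A R^(2/3) S^(1/2) = (1.486/863) × 171 × 3.581^(2/3) × √0.003205 = 0.039.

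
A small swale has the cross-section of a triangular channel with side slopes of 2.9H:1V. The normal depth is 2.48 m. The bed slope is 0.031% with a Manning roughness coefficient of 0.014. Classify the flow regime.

For a triangular section with side slope z = 2.9: A = zy² = 2.9×2.48² = 17.84 m²; P = 2y√(1+z²) = 2×2.48×3.068 = 15.22 m.
Hydraulic radius R = A/P = 17.84/15.22 = 1.172 m.
V = (1/n) R^(2/3) √S = (1/0.014) × 1.172^(2/3) × √0.00031 = 1.398 m/s. Hydraulic depth D_h = A/T = 17.84/14.38 = 1.24 m.
Froude number Fr = V/√(g·D_h) = 1.398/√(9.81×1.24) = 0.401, which is less than 1, so the flow is subcritical.

subcritical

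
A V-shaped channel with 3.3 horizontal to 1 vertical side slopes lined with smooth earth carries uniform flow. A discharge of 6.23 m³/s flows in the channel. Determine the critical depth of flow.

At critical depth, Q² T / (g A³) = 1, i.e. A³/T = Q²/g = 6.23²/9.81 = 3.956.
At y = 0.805 m: A³/T = 1.841 — low.
At y = 0.938 m: A³/T = 3.954 — ≈ 3.956.

y_c = 0.938 m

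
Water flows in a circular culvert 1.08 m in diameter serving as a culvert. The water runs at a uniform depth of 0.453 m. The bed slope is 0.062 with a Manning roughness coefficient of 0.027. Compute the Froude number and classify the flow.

supercritical

For a circular section of diameter D = 1.08 m at depth y = 0.453 m, the central angle is θ = 2 arccos(1 − 2y/D) = 2.818 rad. Then A = (D²/8)(θ − sin θ) = 0.3645 m² and P = Dθ/2 = 1.522 m.
Hydraulic radius R = A/P = 0.3645/1.522 = 0.2395 m.
V = (1/n) R^(2/3) √S = (1/0.027) × 0.2395^(2/3) × √0.062 = 3.557 m/s. Hydraulic depth D_h = A/T = 0.3645/1.066 = 0.342 m.
Froude number Fr = V/√(g·D_h) = 3.557/√(9.81×0.342) = 1.94, which is greater than 1, so the flow is supercritical.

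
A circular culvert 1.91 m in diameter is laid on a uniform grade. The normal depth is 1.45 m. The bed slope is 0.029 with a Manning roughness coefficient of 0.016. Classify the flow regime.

For a circular section of diameter D = 1.91 m at depth y = 1.45 m, the central angle is θ = 2 arccos(1 − 2y/D) = 4.231 rad. Then A = (D²/8)(θ − sin θ) = 2.334 m² and P = Dθ/2 = 4.041 m.
Hydraulic radius R = A/P = 2.334/4.041 = 0.5775 m.
V = (1/n) R^(2/3) √S = (1/0.016) × 0.5775^(2/3) × √0.029 = 7.381 m/s. Hydraulic depth D_h = A/T = 2.334/1.633 = 1.429 m.
Froude number Fr = V/√(g·D_h) = 7.381/√(9.81×1.429) = 1.97, which is greater than 1, so the flow is supercritical.

supercritical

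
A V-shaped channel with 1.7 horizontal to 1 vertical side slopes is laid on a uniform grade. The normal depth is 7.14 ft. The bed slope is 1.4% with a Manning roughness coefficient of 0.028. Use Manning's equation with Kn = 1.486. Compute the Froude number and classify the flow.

For a triangular section with side slope z = 1.7: A = zy² = 1.7×7.14² = 86.67 ft²; P = 2y√(1+z²) = 2×7.14×1.972 = 28.16 ft.
Hydraulic radius R = A/P = 86.67/28.16 = 3.077 ft.
V = (1.486/n) R^(2/3) √S = (1.486/0.028) × 3.077^(2/3) × √0.014 = 13.28 ft/s. Hydraulic depth D_h = A/T = 86.67/24.28 = 3.57 ft.
Froude number Fr = V/√(g·D_h) = 13.28/√(32.2×3.57) = 1.24, which is greater than 1, so the flow is supercritical.

supercritical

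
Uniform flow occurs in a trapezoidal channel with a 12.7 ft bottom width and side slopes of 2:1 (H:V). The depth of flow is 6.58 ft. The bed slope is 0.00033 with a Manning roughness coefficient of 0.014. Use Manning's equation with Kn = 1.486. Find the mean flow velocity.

With bottom width b = 12.7 ft and side slope z = 2: A = (b + zy)y = (12.7 + 2×6.58)×6.58 = 170.2 ft²; P = b + 2y√(1+z²) = 12.7 + 2×6.58×2.236 = 42.13 ft.
Hydraulic radius R = A/P = 170.2/42.13 = 4.039 ft.
From Manning's equation, V = (1.486/n) R^(2/3) S^(1/2) = (1.486/0.014) × 4.039^(2/3) × 0.00033^(1/2) = 4.89 ft/s.

V = 4.89 ft/s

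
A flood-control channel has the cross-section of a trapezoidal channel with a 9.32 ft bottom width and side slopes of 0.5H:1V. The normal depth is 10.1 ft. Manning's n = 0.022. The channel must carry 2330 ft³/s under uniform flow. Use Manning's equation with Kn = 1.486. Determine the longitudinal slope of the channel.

With bottom width b = 9.32 ft and side slope z = 0.5: A = (b + zy)y = (9.32 + 0.5×10.1)×10.1 = 145.1 ft²; P = b + 2y√(1+z²) = 9.32 + 2×10.1×1.118 = 31.9 ft.
Hydraulic radius R = A/P = 145.1/31.9 = 4.549 ft.
From Manning's equation, S = [nQ / (1.486 A R^(2/3))]² = [0.022 × 2330 / (1.486 × 145.1 × 4.549^(2/3))]² = 0.00749.

S = 0.00749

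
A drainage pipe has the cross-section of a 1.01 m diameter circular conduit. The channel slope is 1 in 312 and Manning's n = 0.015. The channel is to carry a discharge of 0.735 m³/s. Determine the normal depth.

Manning's equation rearranged: A R^(2/3) = nQ / (1·√S) = 0.015 × 0.735 / (√0.003205) = 0.1947.
Try y = 0.421 m: A R^(2/3) = 0.1163 — too small.
Try y = 0.667 m: A R^(2/3) = 0.2476 — too large.
Try y = 0.569 m: A R^(2/3) = 0.1948 — ≈ 0.1947.

y_n = 0.569 m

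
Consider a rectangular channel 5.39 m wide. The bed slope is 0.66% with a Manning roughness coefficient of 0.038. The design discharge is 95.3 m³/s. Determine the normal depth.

Manning's equation rearranged: A R^(2/3) = nQ / (1·√S) = 0.038 × 95.3 / (√0.0066) = 44.58.
At y = 6.78 m: A R^(2/3) = 56.62 — too large.
At y = 5.56 m: A R^(2/3) = 44.59 — close enough.

y_n = 5.56 m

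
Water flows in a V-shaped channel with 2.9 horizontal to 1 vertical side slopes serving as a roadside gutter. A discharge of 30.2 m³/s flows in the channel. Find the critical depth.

y_c = 1.86 m

At critical depth, Q² T / (g A³) = 1, i.e. A³/T = Q²/g = 30.2²/9.81 = 92.97.
Trying y = 2.02 m: A³/T = 141.4 — high.
Trying y = 1.39 m: A³/T = 21.82 — low.
Trying y = 1.86 m: A³/T = 93.61 — matches.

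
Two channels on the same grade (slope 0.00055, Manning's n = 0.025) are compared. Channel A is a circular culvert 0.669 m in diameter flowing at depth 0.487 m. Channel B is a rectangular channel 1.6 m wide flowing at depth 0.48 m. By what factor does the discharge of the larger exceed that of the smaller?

Channel A: For a circular section of diameter D = 0.669 m at depth y = 0.487 m, the central angle is θ = 2 arccos(1 − 2y/D) = 4.088 rad. Then A = (D²/8)(θ − sin θ) = 0.2741 m² and P = Dθ/2 = 1.368 m. Hydraulic radius R = A/P = 0.2741/1.368 = 0.2004 m. Q_A = (1/0.025)·0.2741·0.2004^(2/3)·√0.00055 = 0.08808 m³/s.
Channel B: Flow area A = b·y = 1.6 × 0.48 = 0.768 m². Wetted perimeter P = b + 2y = 1.6 + 2×0.48 = 2.56 m. Hydraulic radius R = A/P = 0.768/2.56 = 0.3 m. Q_B = (1/0.025)·0.768·0.3^(2/3)·√0.00055 = 0.3229 m³/s.
The larger discharge is 0.3229 m³/s and the smaller is 0.08808 m³/s; the ratio is 3.67.

3.67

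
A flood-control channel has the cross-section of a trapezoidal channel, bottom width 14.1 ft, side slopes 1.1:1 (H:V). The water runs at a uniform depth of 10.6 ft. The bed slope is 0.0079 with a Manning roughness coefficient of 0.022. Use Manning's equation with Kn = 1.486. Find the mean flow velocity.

With bottom width b = 14.1 ft and side slope z = 1.1: A = (b + zy)y = (14.1 + 1.1×10.6)×10.6 = 273.1 ft²; P = b + 2y√(1+z²) = 14.1 + 2×10.6×1.487 = 45.62 ft.
Hydraulic radius R = A/P = 273.1/45.62 = 5.986 ft.
From Manning's equation, V = (1.486/n) R^(2/3) S^(1/2) = (1.486/0.022) × 5.986^(2/3) × 0.0079^(1/2) = 19.8 ft/s.

V = 19.8 ft/s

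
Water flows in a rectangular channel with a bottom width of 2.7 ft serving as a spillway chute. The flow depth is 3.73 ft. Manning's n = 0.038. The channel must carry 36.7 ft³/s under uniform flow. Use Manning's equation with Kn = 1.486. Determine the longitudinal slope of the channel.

S = 0.00879

Flow area A = b·y = 2.7 × 3.73 = 10.07 ft². Wetted perimeter P = b + 2y = 2.7 + 2×3.73 = 10.16 ft.
Hydraulic radius R = A/P = 10.07/10.16 = 0.9912 ft.
From Manning's equation, S = [nQ / (1.486 A R^(2/3))]² = [0.038 × 36.7 / (1.486 × 10.07 × 0.9912^(2/3))]² = 0.00879.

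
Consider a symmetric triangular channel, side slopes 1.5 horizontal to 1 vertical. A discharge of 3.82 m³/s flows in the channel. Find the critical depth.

At critical depth, Q² T / (g A³) = 1, i.e. A³/T = Q²/g = 3.82²/9.81 = 1.488.
At y = 0.723 m: A³/T = 0.2223 — too small.
At y = 1.25 m: A³/T = 3.433 — too large.
At y = 1.06 m: A³/T = 1.506 — close enough.

y_c = 1.06 m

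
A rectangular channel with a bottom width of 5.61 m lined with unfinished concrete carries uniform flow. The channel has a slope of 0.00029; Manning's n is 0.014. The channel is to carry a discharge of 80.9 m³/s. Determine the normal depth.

Manning's equation rearranged: A R^(2/3) = nQ / (1·√S) = 0.014 × 80.9 / (√0.00029) = 66.51.
Trying y = 8.53 m: A R^(2/3) = 78.74 — too large.
Trying y = 5.62 m: A R^(2/3) = 47.87 — too small.
Trying y = 7.39 m: A R^(2/3) = 66.54 — matches.

y_n = 7.39 m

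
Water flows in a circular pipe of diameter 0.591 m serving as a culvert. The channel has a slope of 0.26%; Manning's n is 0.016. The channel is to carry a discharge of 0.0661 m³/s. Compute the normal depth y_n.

Manning's equation rearranged: A R^(2/3) = nQ / (1·√S) = 0.016 × 0.0661 / (√0.0026) = 0.02074.
Trying y = 0.253 m: A R^(2/3) = 0.02922 — too large.
Trying y = 0.152 m: A R^(2/3) = 0.01111 — too small.
Trying y = 0.21 m: A R^(2/3) = 0.02074 — ≈ 0.02074.

y_n = 0.21 m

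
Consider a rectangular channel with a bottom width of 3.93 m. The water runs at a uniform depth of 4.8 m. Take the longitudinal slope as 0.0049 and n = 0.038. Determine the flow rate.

Q = 43.4 m³/s

Flow area A = b·y = 3.93 × 4.8 = 18.86 m². Wetted perimeter P = b + 2y = 3.93 + 2×4.8 = 13.53 m.
Hydraulic radius R = A/P = 18.86/13.53 = 1.394 m.
Manning's equation: Q = (1/n) A R^(2/3) S^(1/2) = (1/0.038) × 18.86 × 1.394^(2/3) × 0.0049^(1/2) = 43.4 m³/s.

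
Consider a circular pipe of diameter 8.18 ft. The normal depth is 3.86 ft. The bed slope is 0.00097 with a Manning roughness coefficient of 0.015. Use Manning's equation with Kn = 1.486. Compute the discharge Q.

For a circular section of diameter D = 8.18 ft at depth y = 3.86 ft, the central angle is θ = 2 arccos(1 − 2y/D) = 3.029 rad. Then A = (D²/8)(θ − sin θ) = 24.4 ft² and P = Dθ/2 = 12.39 ft.
Hydraulic radius R = A/P = 24.4/12.39 = 1.969 ft.
Manning's equation: Q = (1.486/n) A R^(2/3) S^(1/2) = (1.486/0.015) × 24.4 × 1.969^(2/3) × 0.00097^(1/2) = 118 ft³/s.

Q = 118 ft³/s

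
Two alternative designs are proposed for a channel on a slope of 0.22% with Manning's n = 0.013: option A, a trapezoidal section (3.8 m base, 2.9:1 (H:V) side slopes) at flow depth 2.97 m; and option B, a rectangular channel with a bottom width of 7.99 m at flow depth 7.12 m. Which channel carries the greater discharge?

channel B

Channel A: With bottom width b = 3.8 m and side slope z = 2.9: A = (b + zy)y = (3.8 + 2.9×2.97)×2.97 = 36.87 m²; P = b + 2y√(1+z²) = 3.8 + 2×2.97×3.068 = 22.02 m. Hydraulic radius R = A/P = 36.87/22.02 = 1.674 m. Q_A = (1/0.013)·36.87·1.674^(2/3)·√0.0022 = 187.5 m³/s.
Channel B: Flow area A = b·y = 7.99 × 7.12 = 56.89 m². Wetted perimeter P = b + 2y = 7.99 + 2×7.12 = 22.23 m. Hydraulic radius R = A/P = 56.89/22.23 = 2.559 m. Q_B = (1/0.013)·56.89·2.559^(2/3)·√0.0022 = 384 m³/s.
Q_A = 187.5 m³/s vs Q_B = 384 m³/s, so channel B carries more.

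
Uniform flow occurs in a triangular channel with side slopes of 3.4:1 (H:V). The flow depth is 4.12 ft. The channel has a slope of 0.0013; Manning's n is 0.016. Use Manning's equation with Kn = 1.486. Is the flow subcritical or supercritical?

For a triangular section with side slope z = 3.4: A = zy² = 3.4×4.12² = 57.71 ft²; P = 2y√(1+z²) = 2×4.12×3.544 = 29.2 ft.
Hydraulic radius R = A/P = 57.71/29.2 = 1.976 ft.
V = (1.486/n) R^(2/3) √S = (1.486/0.016) × 1.976^(2/3) × √0.0013 = 5.274 ft/s. Hydraulic depth D_h = A/T = 57.71/28.02 = 2.06 ft.
Froude number Fr = V/√(g·D_h) = 5.274/√(32.2×2.06) = 0.648, which is less than 1, so the flow is subcritical.

subcritical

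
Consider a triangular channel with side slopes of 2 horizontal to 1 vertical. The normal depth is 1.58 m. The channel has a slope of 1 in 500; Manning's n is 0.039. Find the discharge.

For a triangular section with side slope z = 2: A = zy² = 2×1.58² = 4.993 m²; P = 2y√(1+z²) = 2×1.58×2.236 = 7.066 m.
Hydraulic radius R = A/P = 4.993/7.066 = 0.7066 m.
Manning's equation: Q = (1/n) A R^(2/3) S^(1/2) = (1/0.039) × 4.993 × 0.7066^(2/3) × 0.002^(1/2) = 4.54 m³/s.

Q = 4.54 m³/s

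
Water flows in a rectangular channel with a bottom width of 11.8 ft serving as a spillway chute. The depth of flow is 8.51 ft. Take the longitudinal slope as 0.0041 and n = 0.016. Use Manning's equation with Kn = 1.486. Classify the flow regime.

subcritical

Flow area A = b·y = 11.8 × 8.51 = 100.4 ft². Wetted perimeter P = b + 2y = 11.8 + 2×8.51 = 28.82 ft.
Hydraulic radius R = A/P = 100.4/28.82 = 3.484 ft.
V = (1.486/n) R^(2/3) √S = (1.486/0.016) × 3.484^(2/3) × √0.0041 = 13.67 ft/s. Hydraulic depth D_h = A/T = 100.4/11.8 = 8.51 ft.
Froude number Fr = V/√(g·D_h) = 13.67/√(32.2×8.51) = 0.826, which is less than 1, so the flow is subcritical.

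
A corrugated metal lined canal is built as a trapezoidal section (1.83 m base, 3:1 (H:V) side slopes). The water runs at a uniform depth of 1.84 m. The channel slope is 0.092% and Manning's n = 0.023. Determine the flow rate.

With bottom width b = 1.83 m and side slope z = 3: A = (b + zy)y = (1.83 + 3×1.84)×1.84 = 13.52 m²; P = b + 2y√(1+z²) = 1.83 + 2×1.84×3.162 = 13.47 m.
Hydraulic radius R = A/P = 13.52/13.47 = 1.004 m.
Manning's equation: Q = (1/n) A R^(2/3) S^(1/2) = (1/0.023) × 13.52 × 1.004^(2/3) × 0.00092^(1/2) = 17.9 m³/s.

Q = 17.9 m³/s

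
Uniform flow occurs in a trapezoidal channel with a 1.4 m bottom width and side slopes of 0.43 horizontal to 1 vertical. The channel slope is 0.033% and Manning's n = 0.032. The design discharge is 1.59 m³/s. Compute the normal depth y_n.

y_n = 1.67 m

Manning's equation rearranged: A R^(2/3) = nQ / (1·√S) = 0.032 × 1.59 / (√0.00033) = 2.801.
Trying y = 1.21 m: A R^(2/3) = 1.608 — low.
Trying y = 1.99 m: A R^(2/3) = 3.814 — high.
Trying y = 1.67 m: A R^(2/3) = 2.795 — ≈ 2.801.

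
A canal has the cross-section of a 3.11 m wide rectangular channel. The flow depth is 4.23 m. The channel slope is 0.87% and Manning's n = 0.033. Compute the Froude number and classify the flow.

Flow area A = b·y = 3.11 × 4.23 = 13.16 m². Wetted perimeter P = b + 2y = 3.11 + 2×4.23 = 11.57 m.
Hydraulic radius R = A/P = 13.16/11.57 = 1.137 m.
V = (1/n) R^(2/3) √S = (1/0.033) × 1.137^(2/3) × √0.0087 = 3.079 m/s. Hydraulic depth D_h = A/T = 13.16/3.11 = 4.23 m.
Froude number Fr = V/√(g·D_h) = 3.079/√(9.81×4.23) = 0.478, which is less than 1, so the flow is subcritical.

subcritical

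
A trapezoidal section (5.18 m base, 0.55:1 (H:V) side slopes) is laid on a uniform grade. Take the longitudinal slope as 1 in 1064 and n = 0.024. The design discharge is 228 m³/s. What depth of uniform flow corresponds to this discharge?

y_n = 8.24 m

Manning's equation rearranged: A R^(2/3) = nQ / (1·√S) = 0.024 × 228 / (√0.0009398) = 178.5.
Try y = 5.82 m: A R^(2/3) = 93.21 — short.
Try y = 9.99 m: A R^(2/3) = 260.2 — over.
Try y = 8.24 m: A R^(2/3) = 178.7 — close enough.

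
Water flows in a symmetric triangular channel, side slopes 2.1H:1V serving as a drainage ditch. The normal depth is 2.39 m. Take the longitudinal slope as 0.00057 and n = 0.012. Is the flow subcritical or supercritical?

subcritical

For a triangular section with side slope z = 2.1: A = zy² = 2.1×2.39² = 12 m²; P = 2y√(1+z²) = 2×2.39×2.326 = 11.12 m.
Hydraulic radius R = A/P = 12/11.12 = 1.079 m.
V = (1/n) R^(2/3) √S = (1/0.012) × 1.079^(2/3) × √0.00057 = 2.093 m/s. Hydraulic depth D_h = A/T = 12/10.04 = 1.195 m.
Froude number Fr = V/√(g·D_h) = 2.093/√(9.81×1.195) = 0.611, which is less than 1, so the flow is subcritical.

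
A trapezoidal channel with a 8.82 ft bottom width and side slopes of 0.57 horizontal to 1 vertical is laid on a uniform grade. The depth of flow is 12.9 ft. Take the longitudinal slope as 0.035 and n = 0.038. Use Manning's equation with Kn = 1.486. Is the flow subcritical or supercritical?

supercritical

With bottom width b = 8.82 ft and side slope z = 0.57: A = (b + zy)y = (8.82 + 0.57×12.9)×12.9 = 208.6 ft²; P = b + 2y√(1+z²) = 8.82 + 2×12.9×1.151 = 38.52 ft.
Hydraulic radius R = A/P = 208.6/38.52 = 5.417 ft.
V = (1.486/n) R^(2/3) √S = (1.486/0.038) × 5.417^(2/3) × √0.035 = 22.56 ft/s. Hydraulic depth D_h = A/T = 208.6/23.53 = 8.868 ft.
Froude number Fr = V/√(g·D_h) = 22.56/√(32.2×8.868) = 1.34, which is greater than 1, so the flow is supercritical.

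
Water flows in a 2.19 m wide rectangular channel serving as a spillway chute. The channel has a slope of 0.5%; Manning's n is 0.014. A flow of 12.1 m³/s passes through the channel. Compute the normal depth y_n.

Manning's equation rearranged: A R^(2/3) = nQ / (1·√S) = 0.014 × 12.1 / (√0.005) = 2.396.
Trying y = 1.3 m: A R^(2/3) = 2.013 — low.
Trying y = 1.83 m: A R^(2/3) = 3.114 — high.
Trying y = 1.49 m: A R^(2/3) = 2.401 — close enough.

y_n = 1.49 m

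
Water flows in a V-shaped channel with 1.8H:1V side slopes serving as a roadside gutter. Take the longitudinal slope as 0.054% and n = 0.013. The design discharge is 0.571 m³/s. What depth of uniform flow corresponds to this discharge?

y_n = 0.643 m

Manning's equation rearranged: A R^(2/3) = nQ / (1·√S) = 0.013 × 0.571 / (√0.00054) = 0.3194.
At y = 0.462 m: A R^(2/3) = 0.1322 — low.
At y = 0.822 m: A R^(2/3) = 0.6147 — high.
At y = 0.643 m: A R^(2/3) = 0.3193 — matches.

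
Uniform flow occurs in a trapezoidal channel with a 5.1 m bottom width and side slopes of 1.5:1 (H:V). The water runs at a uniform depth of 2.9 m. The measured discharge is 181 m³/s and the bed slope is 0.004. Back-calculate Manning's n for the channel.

With bottom width b = 5.1 m and side slope z = 1.5: A = (b + zy)y = (5.1 + 1.5×2.9)×2.9 = 27.4 m²; P = b + 2y√(1+z²) = 5.1 + 2×2.9×1.803 = 15.56 m.
Hydraulic radius R = A/P = 27.4/15.56 = 1.762 m.
Rearranging Manning's equation: n = (1/Q) A R^(2/3) S^(1/2) = (1/181) × 27.4 × 1.762^(2/3) × √0.004 = 0.014.

n = 0.014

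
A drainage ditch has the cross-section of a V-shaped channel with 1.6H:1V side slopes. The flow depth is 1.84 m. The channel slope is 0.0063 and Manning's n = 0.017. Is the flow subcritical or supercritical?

supercritical

For a triangular section with side slope z = 1.6: A = zy² = 1.6×1.84² = 5.417 m²; P = 2y√(1+z²) = 2×1.84×1.887 = 6.943 m.
Hydraulic radius R = A/P = 5.417/6.943 = 0.7802 m.
V = (1/n) R^(2/3) √S = (1/0.017) × 0.7802^(2/3) × √0.0063 = 3.957 m/s. Hydraulic depth D_h = A/T = 5.417/5.888 = 0.92 m.
Froude number Fr = V/√(g·D_h) = 3.957/√(9.81×0.92) = 1.32, which is greater than 1, so the flow is supercritical.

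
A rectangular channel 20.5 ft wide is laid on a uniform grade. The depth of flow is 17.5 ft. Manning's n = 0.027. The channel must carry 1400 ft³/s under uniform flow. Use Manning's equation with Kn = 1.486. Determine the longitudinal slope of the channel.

Flow area A = b·y = 20.5 × 17.5 = 358.8 ft². Wetted perimeter P = b + 2y = 20.5 + 2×17.5 = 55.5 ft.
Hydraulic radius R = A/P = 358.8/55.5 = 6.464 ft.
From Manning's equation, S = [nQ / (1.486 A R^(2/3))]² = [0.027 × 1400 / (1.486 × 358.8 × 6.464^(2/3))]² = 0.000418.

S = 0.000418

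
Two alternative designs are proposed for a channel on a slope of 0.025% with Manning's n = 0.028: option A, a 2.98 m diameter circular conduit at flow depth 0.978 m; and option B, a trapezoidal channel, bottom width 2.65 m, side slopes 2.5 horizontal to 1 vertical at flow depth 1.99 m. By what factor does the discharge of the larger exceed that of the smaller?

Channel A: For a circular section of diameter D = 2.98 m at depth y = 0.978 m, the central angle is θ = 2 arccos(1 − 2y/D) = 2.44 rad. Then A = (D²/8)(θ − sin θ) = 1.992 m² and P = Dθ/2 = 3.636 m. Hydraulic radius R = A/P = 1.992/3.636 = 0.5479 m. Q_A = (1/0.028)·1.992·0.5479^(2/3)·√0.00025 = 0.7533 m³/s.
Channel B: With bottom width b = 2.65 m and side slope z = 2.5: A = (b + zy)y = (2.65 + 2.5×1.99)×1.99 = 15.17 m²; P = b + 2y√(1+z²) = 2.65 + 2×1.99×2.693 = 13.37 m. Hydraulic radius R = A/P = 15.17/13.37 = 1.135 m. Q_B = (1/0.028)·15.17·1.135^(2/3)·√0.00025 = 9.324 m³/s.
The larger discharge is 9.324 m³/s and the smaller is 0.7533 m³/s; the ratio is 12.4.

12.4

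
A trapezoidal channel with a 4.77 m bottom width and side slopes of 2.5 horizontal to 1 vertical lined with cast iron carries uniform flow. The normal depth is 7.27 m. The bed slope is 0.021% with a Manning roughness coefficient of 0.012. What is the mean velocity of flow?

V = 2.94 m/s

With bottom width b = 4.77 m and side slope z = 2.5: A = (b + zy)y = (4.77 + 2.5×7.27)×7.27 = 166.8 m²; P = b + 2y√(1+z²) = 4.77 + 2×7.27×2.693 = 43.92 m.
Hydraulic radius R = A/P = 166.8/43.92 = 3.798 m.
From Manning's equation, V = (1/n) R^(2/3) S^(1/2) = (1/0.012) × 3.798^(2/3) × 0.00021^(1/2) = 2.94 m/s.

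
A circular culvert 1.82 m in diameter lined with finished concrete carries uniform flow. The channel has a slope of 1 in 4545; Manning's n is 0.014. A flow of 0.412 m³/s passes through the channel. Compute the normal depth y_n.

y_n = 0.624 m

Manning's equation rearranged: A R^(2/3) = nQ / (1·√S) = 0.014 × 0.412 / (√0.00022) = 0.3889.
Try y = 0.681 m: A R^(2/3) = 0.4586 — too large.
Try y = 0.527 m: A R^(2/3) = 0.2814 — too small.
Try y = 0.624 m: A R^(2/3) = 0.3892 — matches.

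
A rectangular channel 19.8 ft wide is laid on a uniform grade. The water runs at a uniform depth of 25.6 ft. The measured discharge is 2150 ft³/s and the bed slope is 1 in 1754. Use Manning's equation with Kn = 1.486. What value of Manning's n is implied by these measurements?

n = 0.031

Flow area A = b·y = 19.8 × 25.6 = 506.9 ft². Wetted perimeter P = b + 2y = 19.8 + 2×25.6 = 71 ft.
Hydraulic radius R = A/P = 506.9/71 = 7.139 ft.
Rearranging Manning's equation: n = (1.486/Q) A R^(2/3) S^(1/2) = (1.486/2150) × 506.9 × 7.139^(2/3) × √0.0005701 = 0.031.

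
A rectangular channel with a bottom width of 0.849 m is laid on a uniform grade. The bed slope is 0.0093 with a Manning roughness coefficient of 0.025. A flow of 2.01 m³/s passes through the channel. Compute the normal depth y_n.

y_n = 1.31 m

Manning's equation rearranged: A R^(2/3) = nQ / (1·√S) = 0.025 × 2.01 / (√0.0093) = 0.5211.
Trying y = 0.938 m: A R^(2/3) = 0.3507 — low.
Trying y = 1.46 m: A R^(2/3) = 0.5906 — high.
Trying y = 1.31 m: A R^(2/3) = 0.521 — ≈ 0.5211.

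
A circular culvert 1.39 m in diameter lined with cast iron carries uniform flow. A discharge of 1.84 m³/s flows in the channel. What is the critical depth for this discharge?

y_c = 0.712 m

At critical depth, Q² T / (g A³) = 1, i.e. A³/T = Q²/g = 1.84²/9.81 = 0.3451.
Try y = 0.513 m: A³/T = 0.09811 — too small.
Try y = 0.712 m: A³/T = 0.3446 — ≈ 0.3451.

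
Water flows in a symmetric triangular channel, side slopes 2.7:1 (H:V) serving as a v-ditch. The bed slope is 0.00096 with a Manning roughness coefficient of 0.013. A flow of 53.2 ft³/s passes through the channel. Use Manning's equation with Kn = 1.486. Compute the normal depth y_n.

Manning's equation rearranged: A R^(2/3) = nQ / (1.486·√S) = 0.013 × 53.2 / (1.486 × √0.00096) = 15.02.
At y = 1.58 ft: A R^(2/3) = 5.518 — low.
At y = 2.7 ft: A R^(2/3) = 23.03 — high.
At y = 2.3 ft: A R^(2/3) = 15.02 — ≈ 15.02.

y_n = 2.3 ft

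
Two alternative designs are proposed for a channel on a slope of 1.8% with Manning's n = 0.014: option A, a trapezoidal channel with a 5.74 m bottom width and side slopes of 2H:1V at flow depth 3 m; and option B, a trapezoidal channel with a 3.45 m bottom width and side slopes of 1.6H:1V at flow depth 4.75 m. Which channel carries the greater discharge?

Channel A: With bottom width b = 5.74 m and side slope z = 2: A = (b + zy)y = (5.74 + 2×3)×3 = 35.22 m²; P = b + 2y√(1+z²) = 5.74 + 2×3×2.236 = 19.16 m. Hydraulic radius R = A/P = 35.22/19.16 = 1.839 m. Q_A = (1/0.014)·35.22·1.839^(2/3)·√0.018 = 506.5 m³/s.
Channel B: With bottom width b = 3.45 m and side slope z = 1.6: A = (b + zy)y = (3.45 + 1.6×4.75)×4.75 = 52.49 m²; P = b + 2y√(1+z²) = 3.45 + 2×4.75×1.887 = 21.37 m. Hydraulic radius R = A/P = 52.49/21.37 = 2.456 m. Q_B = (1/0.014)·52.49·2.456^(2/3)·√0.018 = 915.5 m³/s.
Q_A = 506.5 m³/s vs Q_B = 915.5 m³/s, so channel B carries more.

channel B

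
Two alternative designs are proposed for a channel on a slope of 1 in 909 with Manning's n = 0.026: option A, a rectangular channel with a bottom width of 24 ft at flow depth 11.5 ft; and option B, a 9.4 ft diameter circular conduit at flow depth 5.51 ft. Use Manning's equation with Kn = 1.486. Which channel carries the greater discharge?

channel A

Channel A: Flow area A = b·y = 24 × 11.5 = 276 ft². Wetted perimeter P = b + 2y = 24 + 2×11.5 = 47 ft. Hydraulic radius R = A/P = 276/47 = 5.872 ft. Q_A = (1.486/0.026)·276·5.872^(2/3)·√0.0011 = 1703 ft³/s.
Channel B: For a circular section of diameter D = 9.4 ft at depth y = 5.51 ft, the central angle is θ = 2 arccos(1 − 2y/D) = 3.488 rad. Then A = (D²/8)(θ − sin θ) = 42.28 ft² and P = Dθ/2 = 16.39 ft. Hydraulic radius R = A/P = 42.28/16.39 = 2.579 ft. Q_B = (1.486/0.026)·42.28·2.579^(2/3)·√0.0011 = 150.7 ft³/s.
Q_A = 1703 ft³/s vs Q_B = 150.7 ft³/s, so channel A carries more.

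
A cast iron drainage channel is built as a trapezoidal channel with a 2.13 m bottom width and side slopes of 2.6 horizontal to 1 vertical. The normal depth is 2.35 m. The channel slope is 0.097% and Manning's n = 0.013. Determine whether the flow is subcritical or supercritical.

With bottom width b = 2.13 m and side slope z = 2.6: A = (b + zy)y = (2.13 + 2.6×2.35)×2.35 = 19.36 m²; P = b + 2y√(1+z²) = 2.13 + 2×2.35×2.786 = 15.22 m.
Hydraulic radius R = A/P = 19.36/15.22 = 1.272 m.
V = (1/n) R^(2/3) √S = (1/0.013) × 1.272^(2/3) × √0.00097 = 2.813 m/s. Hydraulic depth D_h = A/T = 19.36/14.35 = 1.349 m.
Froude number Fr = V/√(g·D_h) = 2.813/√(9.81×1.349) = 0.773, which is less than 1, so the flow is subcritical.

subcritical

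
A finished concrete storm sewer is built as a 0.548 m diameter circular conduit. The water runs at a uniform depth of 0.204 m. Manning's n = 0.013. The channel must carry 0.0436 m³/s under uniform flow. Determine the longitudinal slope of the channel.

For a circular section of diameter D = 0.548 m at depth y = 0.204 m, the central angle is θ = 2 arccos(1 − 2y/D) = 2.625 rad. Then A = (D²/8)(θ − sin θ) = 0.07999 m² and P = Dθ/2 = 0.7192 m.
Hydraulic radius R = A/P = 0.07999/0.7192 = 0.1112 m.
From Manning's equation, S = [nQ / (1 A R^(2/3))]² = [0.013 × 0.0436 / (1 × 0.07999 × 0.1112^(2/3))]² = 0.000939.

S = 0.000939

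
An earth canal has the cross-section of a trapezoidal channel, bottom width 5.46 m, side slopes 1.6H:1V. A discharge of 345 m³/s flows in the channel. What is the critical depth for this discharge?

At critical depth, Q² T / (g A³) = 1, i.e. A³/T = Q²/g = 345²/9.81 = 12130.
At y = 6.09 m: A³/T = 31820 — too large.
At y = 3.44 m: A³/T = 3258 — too small.
At y = 4.81 m: A³/T = 12150 — matches.

y_c = 4.81 m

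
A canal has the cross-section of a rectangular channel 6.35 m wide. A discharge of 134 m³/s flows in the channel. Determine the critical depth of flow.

y_c = 3.57 m

For a rectangular channel, critical depth y_c = (q²/g)^(1/3) where q = Q/b = 134/6.35 = 21.1 m²/s.
So y_c = (21.1²/9.81)^(1/3) = 3.57 m.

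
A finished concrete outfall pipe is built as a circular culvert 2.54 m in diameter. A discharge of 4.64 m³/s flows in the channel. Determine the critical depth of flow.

At critical depth, Q² T / (g A³) = 1, i.e. A³/T = Q²/g = 4.64²/9.81 = 2.195.
At y = 1.06 m: A³/T = 3.206 — high.
At y = 0.714 m: A³/T = 0.6974 — low.
At y = 0.96 m: A³/T = 2.191 — matches.

y_c = 0.96 m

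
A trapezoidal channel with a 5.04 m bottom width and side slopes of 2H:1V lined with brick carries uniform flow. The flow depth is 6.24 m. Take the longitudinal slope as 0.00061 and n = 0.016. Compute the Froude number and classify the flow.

With bottom width b = 5.04 m and side slope z = 2: A = (b + zy)y = (5.04 + 2×6.24)×6.24 = 109.3 m²; P = b + 2y√(1+z²) = 5.04 + 2×6.24×2.236 = 32.95 m.
Hydraulic radius R = A/P = 109.3/32.95 = 3.318 m.
V = (1/n) R^(2/3) √S = (1/0.016) × 3.318^(2/3) × √0.00061 = 3.434 m/s. Hydraulic depth D_h = A/T = 109.3/30 = 3.644 m.
Froude number Fr = V/√(g·D_h) = 3.434/√(9.81×3.644) = 0.574, which is less than 1, so the flow is subcritical.

subcritical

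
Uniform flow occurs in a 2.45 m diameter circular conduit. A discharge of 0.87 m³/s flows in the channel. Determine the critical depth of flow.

y_c = 0.411 m

At critical depth, Q² T / (g A³) = 1, i.e. A³/T = Q²/g = 0.87²/9.81 = 0.07716.
At y = 0.305 m: A³/T = 0.02389 — too small.
At y = 0.454 m: A³/T = 0.1144 — too large.
At y = 0.411 m: A³/T = 0.07739 — close enough.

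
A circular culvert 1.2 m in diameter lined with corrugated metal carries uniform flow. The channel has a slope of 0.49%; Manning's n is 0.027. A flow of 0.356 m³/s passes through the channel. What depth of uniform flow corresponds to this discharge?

y_n = 0.427 m

Manning's equation rearranged: A R^(2/3) = nQ / (1·√S) = 0.027 × 0.356 / (√0.0049) = 0.1373.
At y = 0.513 m: A R^(2/3) = 0.1927 — too large.
At y = 0.31 m: A R^(2/3) = 0.07408 — too small.
At y = 0.427 m: A R^(2/3) = 0.1375 — close enough.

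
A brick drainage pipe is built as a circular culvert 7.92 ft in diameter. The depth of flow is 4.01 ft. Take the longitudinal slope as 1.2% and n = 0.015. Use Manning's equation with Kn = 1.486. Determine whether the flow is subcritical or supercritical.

supercritical

For a circular section of diameter D = 7.92 ft at depth y = 4.01 ft, the central angle is θ = 2 arccos(1 − 2y/D) = 3.167 rad. Then A = (D²/8)(θ − sin θ) = 25.03 ft² and P = Dθ/2 = 12.54 ft.
Hydraulic radius R = A/P = 25.03/12.54 = 1.996 ft.
V = (1.486/n) R^(2/3) √S = (1.486/0.015) × 1.996^(2/3) × √0.012 = 17.2 ft/s. Hydraulic depth D_h = A/T = 25.03/7.919 = 3.16 ft.
Froude number Fr = V/√(g·D_h) = 17.2/√(32.2×3.16) = 1.71, which is greater than 1, so the flow is supercritical.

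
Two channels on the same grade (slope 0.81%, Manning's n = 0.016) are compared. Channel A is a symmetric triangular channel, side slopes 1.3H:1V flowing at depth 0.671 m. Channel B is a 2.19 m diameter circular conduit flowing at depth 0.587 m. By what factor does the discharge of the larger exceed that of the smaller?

1.64

Channel A: For a triangular section with side slope z = 1.3: A = zy² = 1.3×0.671² = 0.5853 m²; P = 2y√(1+z²) = 2×0.671×1.64 = 2.201 m. Hydraulic radius R = A/P = 0.5853/2.201 = 0.2659 m. Q_A = (1/0.016)·0.5853·0.2659^(2/3)·√0.0081 = 1.361 m³/s.
Channel B: For a circular section of diameter D = 2.19 m at depth y = 0.587 m, the central angle is θ = 2 arccos(1 − 2y/D) = 2.177 rad. Then A = (D²/8)(θ − sin θ) = 0.8122 m² and P = Dθ/2 = 2.384 m. Hydraulic radius R = A/P = 0.8122/2.384 = 0.3408 m. Q_B = (1/0.016)·0.8122·0.3408^(2/3)·√0.0081 = 2.229 m³/s.
The larger discharge is 2.229 m³/s and the smaller is 1.361 m³/s; the ratio is 1.64.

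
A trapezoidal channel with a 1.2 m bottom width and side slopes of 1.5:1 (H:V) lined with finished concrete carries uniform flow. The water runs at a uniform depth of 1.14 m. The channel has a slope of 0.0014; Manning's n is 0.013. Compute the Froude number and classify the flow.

subcritical

With bottom width b = 1.2 m and side slope z = 1.5: A = (b + zy)y = (1.2 + 1.5×1.14)×1.14 = 3.317 m²; P = b + 2y√(1+z²) = 1.2 + 2×1.14×1.803 = 5.31 m.
Hydraulic radius R = A/P = 3.317/5.31 = 0.6247 m.
V = (1/n) R^(2/3) √S = (1/0.013) × 0.6247^(2/3) × √0.0014 = 2.103 m/s. Hydraulic depth D_h = A/T = 3.317/4.62 = 0.7181 m.
Froude number Fr = V/√(g·D_h) = 2.103/√(9.81×0.7181) = 0.792, which is less than 1, so the flow is subcritical.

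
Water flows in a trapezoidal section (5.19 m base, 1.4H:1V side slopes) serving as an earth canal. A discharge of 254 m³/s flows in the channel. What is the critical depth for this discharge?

At critical depth, Q² T / (g A³) = 1, i.e. A³/T = Q²/g = 254²/9.81 = 6577.
At y = 3.37 m: A³/T = 2545 — low.
At y = 4.96 m: A³/T = 11430 — high.
At y = 4.31 m: A³/T = 6560 — close enough.

y_c = 4.31 m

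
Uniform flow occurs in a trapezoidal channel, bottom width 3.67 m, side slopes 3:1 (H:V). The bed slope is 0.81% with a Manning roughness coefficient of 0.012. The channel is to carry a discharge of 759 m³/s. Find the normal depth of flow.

y_n = 3.94 m

Manning's equation rearranged: A R^(2/3) = nQ / (1·√S) = 0.012 × 759 / (√0.0081) = 101.2.
At y = 2.85 m: A R^(2/3) = 47.75 — low.
At y = 4.87 m: A R^(2/3) = 167.6 — high.
At y = 3.94 m: A R^(2/3) = 101.2 — close enough.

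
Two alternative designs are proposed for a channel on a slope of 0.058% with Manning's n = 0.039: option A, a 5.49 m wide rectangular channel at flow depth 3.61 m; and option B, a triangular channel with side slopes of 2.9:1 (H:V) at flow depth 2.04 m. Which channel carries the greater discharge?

Channel A: Flow area A = b·y = 5.49 × 3.61 = 19.82 m². Wetted perimeter P = b + 2y = 5.49 + 2×3.61 = 12.71 m. Hydraulic radius R = A/P = 19.82/12.71 = 1.559 m. Q_A = (1/0.039)·19.82·1.559^(2/3)·√0.00058 = 16.46 m³/s.
Channel B: For a triangular section with side slope z = 2.9: A = zy² = 2.9×2.04² = 12.07 m²; P = 2y√(1+z²) = 2×2.04×3.068 = 12.52 m. Hydraulic radius R = A/P = 12.07/12.52 = 0.9643 m. Q_B = (1/0.039)·12.07·0.9643^(2/3)·√0.00058 = 7.274 m³/s.
Q_A = 16.46 m³/s vs Q_B = 7.274 m³/s, so channel A carries more.

channel A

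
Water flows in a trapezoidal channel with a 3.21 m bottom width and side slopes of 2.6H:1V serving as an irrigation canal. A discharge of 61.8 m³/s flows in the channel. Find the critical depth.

y_c = 2.05 m

At critical depth, Q² T / (g A³) = 1, i.e. A³/T = Q²/g = 61.8²/9.81 = 389.3.
Try y = 2.3 m: A³/T = 622.5 — high.
Try y = 2.05 m: A³/T = 386.9 — ≈ 389.3.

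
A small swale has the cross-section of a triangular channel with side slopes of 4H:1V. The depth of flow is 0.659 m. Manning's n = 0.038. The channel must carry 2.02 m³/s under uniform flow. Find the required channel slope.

S = 0.00893

For a triangular section with side slope z = 4: A = zy² = 4×0.659² = 1.737 m²; P = 2y√(1+z²) = 2×0.659×4.123 = 5.434 m.
Hydraulic radius R = A/P = 1.737/5.434 = 0.3197 m.
From Manning's equation, S = [nQ / (1 A R^(2/3))]² = [0.038 × 2.02 / (1 × 1.737 × 0.3197^(2/3))]² = 0.00893.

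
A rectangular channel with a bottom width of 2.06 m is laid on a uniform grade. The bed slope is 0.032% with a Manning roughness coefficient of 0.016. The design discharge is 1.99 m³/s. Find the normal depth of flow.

Manning's equation rearranged: A R^(2/3) = nQ / (1·√S) = 0.016 × 1.99 / (√0.00032) = 1.78.
Trying y = 0.912 m: A R^(2/3) = 1.158 — too small.
Trying y = 1.42 m: A R^(2/3) = 2.074 — too large.
Trying y = 1.26 m: A R^(2/3) = 1.778 — ≈ 1.78.

y_n = 1.26 m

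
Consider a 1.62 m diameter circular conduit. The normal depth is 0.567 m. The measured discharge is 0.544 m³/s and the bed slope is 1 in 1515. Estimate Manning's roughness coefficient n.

For a circular section of diameter D = 1.62 m at depth y = 0.567 m, the central angle is θ = 2 arccos(1 − 2y/D) = 2.532 rad. Then A = (D²/8)(θ − sin θ) = 0.6429 m² and P = Dθ/2 = 2.051 m.
Hydraulic radius R = A/P = 0.6429/2.051 = 0.3135 m.
Rearranging Manning's equation: n = (1/Q) A R^(2/3) S^(1/2) = (1/0.544) × 0.6429 × 0.3135^(2/3) × √0.0006601 = 0.014.

n = 0.014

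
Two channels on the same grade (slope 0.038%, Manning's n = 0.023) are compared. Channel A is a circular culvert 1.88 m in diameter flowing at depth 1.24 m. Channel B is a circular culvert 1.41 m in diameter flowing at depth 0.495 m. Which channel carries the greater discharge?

Channel A: For a circular section of diameter D = 1.88 m at depth y = 1.24 m, the central angle is θ = 2 arccos(1 − 2y/D) = 3.791 rad. Then A = (D²/8)(θ − sin θ) = 1.942 m² and P = Dθ/2 = 3.564 m. Hydraulic radius R = A/P = 1.942/3.564 = 0.545 m. Q_A = (1/0.023)·1.942·0.545^(2/3)·√0.00038 = 1.098 m³/s.
Channel B: For a circular section of diameter D = 1.41 m at depth y = 0.495 m, the central angle is θ = 2 arccos(1 − 2y/D) = 2.537 rad. Then A = (D²/8)(θ − sin θ) = 0.4891 m² and P = Dθ/2 = 1.788 m. Hydraulic radius R = A/P = 0.4891/1.788 = 0.2735 m. Q_B = (1/0.023)·0.4891·0.2735^(2/3)·√0.00038 = 0.1746 m³/s.
Q_A = 1.098 m³/s vs Q_B = 0.1746 m³/s, so channel A carries more.

channel A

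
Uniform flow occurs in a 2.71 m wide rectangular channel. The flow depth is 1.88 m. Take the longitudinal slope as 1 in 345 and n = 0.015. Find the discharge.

Flow area A = b·y = 2.71 × 1.88 = 5.095 m². Wetted perimeter P = b + 2y = 2.71 + 2×1.88 = 6.47 m.
Hydraulic radius R = A/P = 5.095/6.47 = 0.7874 m.
Manning's equation: Q = (1/n) A R^(2/3) S^(1/2) = (1/0.015) × 5.095 × 0.7874^(2/3) × 0.002899^(1/2) = 15.6 m³/s.

Q = 15.6 m³/s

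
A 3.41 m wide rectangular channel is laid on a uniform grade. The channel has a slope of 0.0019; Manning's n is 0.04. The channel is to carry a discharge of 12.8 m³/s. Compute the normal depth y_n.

y_n = 3.21 m

Manning's equation rearranged: A R^(2/3) = nQ / (1·√S) = 0.04 × 12.8 / (√0.0019) = 11.75.
Trying y = 2.46 m: A R^(2/3) = 8.428 — short.
Trying y = 4.01 m: A R^(2/3) = 15.41 — over.
Trying y = 3.21 m: A R^(2/3) = 11.76 — ≈ 11.75.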